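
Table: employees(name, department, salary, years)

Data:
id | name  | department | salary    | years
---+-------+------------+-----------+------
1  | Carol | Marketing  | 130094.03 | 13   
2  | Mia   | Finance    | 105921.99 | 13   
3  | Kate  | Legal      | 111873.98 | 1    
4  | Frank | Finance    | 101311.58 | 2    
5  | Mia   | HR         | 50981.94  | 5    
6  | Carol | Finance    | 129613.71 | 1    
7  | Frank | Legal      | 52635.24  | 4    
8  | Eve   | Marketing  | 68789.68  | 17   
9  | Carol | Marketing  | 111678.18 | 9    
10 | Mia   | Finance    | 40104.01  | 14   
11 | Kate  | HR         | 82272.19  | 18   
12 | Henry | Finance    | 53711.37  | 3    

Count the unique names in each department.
SELECT department, COUNT(DISTINCT name)
FROM employees
GROUP BY department

Result:
  Finance: 4 distinct
  HR: 2 distinct
  Legal: 2 distinct
  Marketing: 2 distinct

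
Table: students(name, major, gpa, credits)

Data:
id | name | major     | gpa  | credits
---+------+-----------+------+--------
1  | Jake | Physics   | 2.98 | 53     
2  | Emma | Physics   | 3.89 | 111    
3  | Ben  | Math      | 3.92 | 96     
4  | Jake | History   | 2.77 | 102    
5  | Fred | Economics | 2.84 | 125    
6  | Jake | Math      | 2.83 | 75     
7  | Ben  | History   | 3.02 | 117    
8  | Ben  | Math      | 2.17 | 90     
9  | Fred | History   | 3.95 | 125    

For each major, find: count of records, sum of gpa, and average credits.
SELECT major,
       COUNT(*) as cnt,
       SUM(gpa) as total_gpa,
       AVG(credits) as avg_credits
FROM students
GROUP BY major

Result:
  Economics: 1 records, 2.84 total gpa, 125.00 avg credits
  History: 3 records, 9.74 total gpa, 114.67 avg credits
  Math: 3 records, 8.92 total gpa, 87.00 avg credits
  Physics: 2 records, 6.87 total gpa, 82.00 avg credits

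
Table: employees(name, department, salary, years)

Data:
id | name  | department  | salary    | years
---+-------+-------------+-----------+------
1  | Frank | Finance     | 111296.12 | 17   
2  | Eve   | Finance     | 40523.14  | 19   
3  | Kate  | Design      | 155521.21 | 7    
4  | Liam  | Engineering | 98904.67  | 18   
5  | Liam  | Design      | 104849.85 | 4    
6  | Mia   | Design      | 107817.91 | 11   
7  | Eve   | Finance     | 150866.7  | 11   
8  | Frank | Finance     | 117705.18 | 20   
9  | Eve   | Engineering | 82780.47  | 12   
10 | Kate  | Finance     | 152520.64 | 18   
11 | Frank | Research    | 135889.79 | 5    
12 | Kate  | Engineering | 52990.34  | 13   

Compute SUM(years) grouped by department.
SELECT department, SUM(years) as result
FROM employees
GROUP BY department

Result:
  Design: 22
  Engineering: 43
  Finance: 85
  Research: 5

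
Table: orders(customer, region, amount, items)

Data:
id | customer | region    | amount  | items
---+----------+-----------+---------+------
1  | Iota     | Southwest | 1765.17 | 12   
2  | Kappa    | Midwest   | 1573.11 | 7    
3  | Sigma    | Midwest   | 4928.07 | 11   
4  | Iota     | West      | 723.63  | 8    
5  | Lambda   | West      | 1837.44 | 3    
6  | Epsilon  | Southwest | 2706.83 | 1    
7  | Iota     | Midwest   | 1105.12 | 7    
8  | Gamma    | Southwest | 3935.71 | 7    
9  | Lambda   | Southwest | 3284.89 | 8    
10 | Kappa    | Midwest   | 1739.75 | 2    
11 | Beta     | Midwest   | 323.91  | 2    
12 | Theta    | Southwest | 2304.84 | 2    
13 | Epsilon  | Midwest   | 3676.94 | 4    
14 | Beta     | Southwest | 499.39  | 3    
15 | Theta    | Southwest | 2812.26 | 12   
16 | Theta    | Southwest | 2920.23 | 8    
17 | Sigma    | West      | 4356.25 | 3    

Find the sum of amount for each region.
SELECT region, SUM(amount) as result
FROM orders
GROUP BY region

Result:
  Midwest: 13346.90
  Southwest: 20229.32
  West: 6917.32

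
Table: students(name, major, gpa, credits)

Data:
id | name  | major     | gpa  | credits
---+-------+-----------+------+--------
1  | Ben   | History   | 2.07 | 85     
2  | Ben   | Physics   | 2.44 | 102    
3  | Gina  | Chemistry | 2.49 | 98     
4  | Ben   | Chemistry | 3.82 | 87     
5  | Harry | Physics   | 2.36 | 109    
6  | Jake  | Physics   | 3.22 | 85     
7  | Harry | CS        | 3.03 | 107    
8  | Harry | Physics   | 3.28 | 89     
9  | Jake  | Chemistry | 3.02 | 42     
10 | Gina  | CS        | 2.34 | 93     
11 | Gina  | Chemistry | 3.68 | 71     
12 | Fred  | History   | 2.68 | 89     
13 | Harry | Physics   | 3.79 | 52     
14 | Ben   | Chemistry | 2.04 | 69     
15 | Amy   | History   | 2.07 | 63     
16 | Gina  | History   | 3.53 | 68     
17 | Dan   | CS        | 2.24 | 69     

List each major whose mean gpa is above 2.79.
SELECT major, AVG(gpa)
FROM students
GROUP BY major
HAVING AVG(gpa) > 2.79

Result:
  Chemistry: avg=3.01
  Physics: avg=3.02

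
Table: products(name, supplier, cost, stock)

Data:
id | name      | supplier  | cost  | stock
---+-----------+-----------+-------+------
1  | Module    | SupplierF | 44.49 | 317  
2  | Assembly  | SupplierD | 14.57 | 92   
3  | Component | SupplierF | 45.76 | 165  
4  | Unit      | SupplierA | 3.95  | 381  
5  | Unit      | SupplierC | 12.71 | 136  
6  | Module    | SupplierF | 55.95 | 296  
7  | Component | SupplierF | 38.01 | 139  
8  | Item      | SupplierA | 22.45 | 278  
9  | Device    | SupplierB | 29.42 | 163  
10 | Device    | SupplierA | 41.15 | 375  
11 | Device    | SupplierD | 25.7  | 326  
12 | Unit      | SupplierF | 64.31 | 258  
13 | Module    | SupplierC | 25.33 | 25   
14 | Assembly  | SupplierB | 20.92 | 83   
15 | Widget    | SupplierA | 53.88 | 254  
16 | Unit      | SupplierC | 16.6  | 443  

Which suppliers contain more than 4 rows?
SELECT supplier, COUNT(*) as cnt
FROM products
GROUP BY supplier
HAVING COUNT(*) > 4

Result:
  SupplierF: 5

Note: HAVING filters groups after aggregation, WHERE filters rows before.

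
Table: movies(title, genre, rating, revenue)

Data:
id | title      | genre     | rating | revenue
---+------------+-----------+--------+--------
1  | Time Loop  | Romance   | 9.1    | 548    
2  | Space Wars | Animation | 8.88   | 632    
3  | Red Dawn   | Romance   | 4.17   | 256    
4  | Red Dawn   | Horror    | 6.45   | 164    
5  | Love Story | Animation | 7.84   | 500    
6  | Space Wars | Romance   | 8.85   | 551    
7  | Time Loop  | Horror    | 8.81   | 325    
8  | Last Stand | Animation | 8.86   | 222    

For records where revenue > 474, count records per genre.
SELECT genre, COUNT(*)
FROM movies
WHERE revenue > 474
GROUP BY genre

Note: WHERE filters rows before grouping.

Result:
  Animation: 2
  Romance: 2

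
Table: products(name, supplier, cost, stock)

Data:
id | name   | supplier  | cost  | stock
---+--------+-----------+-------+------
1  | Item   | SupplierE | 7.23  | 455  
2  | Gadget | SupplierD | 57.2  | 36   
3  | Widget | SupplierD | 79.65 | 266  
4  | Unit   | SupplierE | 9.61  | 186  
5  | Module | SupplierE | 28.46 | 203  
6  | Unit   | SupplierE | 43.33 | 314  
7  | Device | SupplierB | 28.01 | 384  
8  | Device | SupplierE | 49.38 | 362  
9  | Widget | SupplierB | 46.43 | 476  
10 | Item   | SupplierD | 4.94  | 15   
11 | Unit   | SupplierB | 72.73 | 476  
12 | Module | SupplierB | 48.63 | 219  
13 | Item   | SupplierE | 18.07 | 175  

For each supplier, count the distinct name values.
SELECT supplier, COUNT(DISTINCT name)
FROM products
GROUP BY supplier

Result:
  SupplierB: 4 distinct
  SupplierD: 3 distinct
  SupplierE: 4 distinct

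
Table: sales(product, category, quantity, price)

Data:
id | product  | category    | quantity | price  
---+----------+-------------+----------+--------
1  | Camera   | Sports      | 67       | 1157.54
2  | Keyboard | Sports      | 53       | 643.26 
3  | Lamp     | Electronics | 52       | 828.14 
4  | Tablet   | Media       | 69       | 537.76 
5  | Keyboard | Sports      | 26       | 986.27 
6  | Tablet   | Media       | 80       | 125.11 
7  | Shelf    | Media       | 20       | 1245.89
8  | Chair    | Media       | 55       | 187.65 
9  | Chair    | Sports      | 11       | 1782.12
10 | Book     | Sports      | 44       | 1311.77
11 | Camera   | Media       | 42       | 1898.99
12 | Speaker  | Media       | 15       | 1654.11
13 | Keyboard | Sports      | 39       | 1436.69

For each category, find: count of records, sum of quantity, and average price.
SELECT category,
       COUNT(*) as cnt,
       SUM(quantity) as total_quantity,
       AVG(price) as avg_price
FROM sales
GROUP BY category

Result:
  Electronics: 1 records, 52 total quantity, 828.14 avg price
  Media: 6 records, 281 total quantity, 941.59 avg price
  Sports: 6 records, 240 total quantity, 1219.61 avg price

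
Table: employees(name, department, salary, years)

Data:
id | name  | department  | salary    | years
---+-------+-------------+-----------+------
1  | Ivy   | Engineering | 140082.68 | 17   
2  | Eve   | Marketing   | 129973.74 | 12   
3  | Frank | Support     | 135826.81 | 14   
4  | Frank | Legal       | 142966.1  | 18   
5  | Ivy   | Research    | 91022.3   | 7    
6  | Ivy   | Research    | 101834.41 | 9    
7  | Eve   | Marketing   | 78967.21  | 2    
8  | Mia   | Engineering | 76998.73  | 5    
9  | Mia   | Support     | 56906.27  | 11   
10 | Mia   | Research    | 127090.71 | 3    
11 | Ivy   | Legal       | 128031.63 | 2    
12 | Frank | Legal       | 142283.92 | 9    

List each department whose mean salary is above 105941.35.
SELECT department, AVG(salary)
FROM employees
GROUP BY department
HAVING AVG(salary) > 105941.35

Result:
  Engineering: avg=108540.71
  Legal: avg=137760.55
  Research: avg=106649.14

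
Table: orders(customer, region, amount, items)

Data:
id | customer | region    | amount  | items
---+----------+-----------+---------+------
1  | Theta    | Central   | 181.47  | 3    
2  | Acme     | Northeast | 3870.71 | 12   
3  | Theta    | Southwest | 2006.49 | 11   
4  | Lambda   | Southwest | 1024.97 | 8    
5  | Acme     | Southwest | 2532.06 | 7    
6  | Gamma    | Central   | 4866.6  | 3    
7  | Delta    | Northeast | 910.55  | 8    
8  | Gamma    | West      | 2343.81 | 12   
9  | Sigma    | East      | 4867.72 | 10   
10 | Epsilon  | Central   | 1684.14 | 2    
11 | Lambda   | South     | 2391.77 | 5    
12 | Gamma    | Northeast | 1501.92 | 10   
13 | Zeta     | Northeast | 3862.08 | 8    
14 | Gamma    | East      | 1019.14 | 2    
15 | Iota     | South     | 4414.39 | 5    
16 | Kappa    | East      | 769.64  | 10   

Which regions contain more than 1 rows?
SELECT region, COUNT(*) as cnt
FROM orders
GROUP BY region
HAVING COUNT(*) > 1

Result:
  Central: 3
  East: 3
  Northeast: 4
  South: 2
  Southwest: 3

Note: HAVING filters groups after aggregation, WHERE filters rows before.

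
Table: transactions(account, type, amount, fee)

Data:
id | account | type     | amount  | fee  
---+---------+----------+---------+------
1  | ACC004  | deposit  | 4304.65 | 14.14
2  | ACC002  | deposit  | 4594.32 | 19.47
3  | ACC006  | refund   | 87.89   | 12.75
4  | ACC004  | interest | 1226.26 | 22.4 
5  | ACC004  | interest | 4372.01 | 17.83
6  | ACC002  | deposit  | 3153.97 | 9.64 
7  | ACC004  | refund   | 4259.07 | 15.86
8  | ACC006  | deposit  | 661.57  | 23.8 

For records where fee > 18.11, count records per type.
SELECT type, COUNT(*)
FROM transactions
WHERE fee > 18.11
GROUP BY type

Note: WHERE filters rows before grouping.

Result:
  deposit: 2
  interest: 1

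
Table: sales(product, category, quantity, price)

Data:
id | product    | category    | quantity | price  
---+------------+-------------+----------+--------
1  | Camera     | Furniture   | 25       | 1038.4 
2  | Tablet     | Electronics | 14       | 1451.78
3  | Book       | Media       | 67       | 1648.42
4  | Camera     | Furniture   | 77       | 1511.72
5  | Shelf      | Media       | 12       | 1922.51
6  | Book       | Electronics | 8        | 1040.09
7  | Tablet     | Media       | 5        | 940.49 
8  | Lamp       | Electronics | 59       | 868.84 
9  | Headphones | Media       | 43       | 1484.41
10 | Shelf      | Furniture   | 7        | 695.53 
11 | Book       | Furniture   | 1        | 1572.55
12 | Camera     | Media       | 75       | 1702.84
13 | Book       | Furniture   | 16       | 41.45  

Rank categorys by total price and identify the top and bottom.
SELECT category, SUM(price)
FROM sales
GROUP BY category
ORDER BY SUM(price)

All groups:
  Electronics: 3360.71
  Furniture: 4859.65
  Media: 7698.67

Highest: Media (7698.67)
Lowest: Electronics (3360.71)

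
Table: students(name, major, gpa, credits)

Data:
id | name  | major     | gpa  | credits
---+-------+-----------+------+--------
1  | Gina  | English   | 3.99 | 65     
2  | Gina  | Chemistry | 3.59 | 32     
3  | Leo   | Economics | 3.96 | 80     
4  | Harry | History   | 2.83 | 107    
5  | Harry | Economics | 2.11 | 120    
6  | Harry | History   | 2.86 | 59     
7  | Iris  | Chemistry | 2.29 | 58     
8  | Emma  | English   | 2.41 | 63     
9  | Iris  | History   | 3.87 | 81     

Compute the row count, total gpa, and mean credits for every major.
SELECT major,
       COUNT(*) as cnt,
       SUM(gpa) as total_gpa,
       AVG(credits) as avg_credits
FROM students
GROUP BY major

Result:
  Chemistry: 2 records, 5.88 total gpa, 45.00 avg credits
  Economics: 2 records, 6.07 total gpa, 100.00 avg credits
  English: 2 records, 6.40 total gpa, 64.00 avg credits
  History: 3 records, 9.56 total gpa, 82.33 avg credits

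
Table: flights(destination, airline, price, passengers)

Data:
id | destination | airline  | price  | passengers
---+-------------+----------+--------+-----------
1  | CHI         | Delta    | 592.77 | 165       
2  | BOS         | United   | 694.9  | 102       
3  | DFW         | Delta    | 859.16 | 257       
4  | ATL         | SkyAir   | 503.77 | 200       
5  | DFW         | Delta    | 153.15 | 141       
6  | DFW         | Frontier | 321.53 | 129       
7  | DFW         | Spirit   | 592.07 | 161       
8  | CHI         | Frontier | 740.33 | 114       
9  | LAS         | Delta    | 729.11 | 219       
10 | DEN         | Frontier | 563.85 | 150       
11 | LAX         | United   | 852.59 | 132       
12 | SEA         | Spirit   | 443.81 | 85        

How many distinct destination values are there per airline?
SELECT airline, COUNT(DISTINCT destination)
FROM flights
GROUP BY airline

Result:
  Delta: 3 distinct
  Frontier: 3 distinct
  SkyAir: 1 distinct
  Spirit: 2 distinct
  United: 2 distinct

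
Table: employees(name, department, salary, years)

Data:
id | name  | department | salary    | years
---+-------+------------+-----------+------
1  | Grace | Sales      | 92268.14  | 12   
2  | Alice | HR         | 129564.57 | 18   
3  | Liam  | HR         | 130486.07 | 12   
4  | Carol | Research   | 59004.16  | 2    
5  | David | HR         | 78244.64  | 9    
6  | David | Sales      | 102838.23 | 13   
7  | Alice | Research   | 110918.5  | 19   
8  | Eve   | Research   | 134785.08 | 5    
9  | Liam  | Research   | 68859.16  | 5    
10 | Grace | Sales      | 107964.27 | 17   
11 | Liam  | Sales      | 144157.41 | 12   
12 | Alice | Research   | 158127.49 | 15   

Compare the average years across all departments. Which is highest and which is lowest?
SELECT department, AVG(years)
FROM employees
GROUP BY department
ORDER BY AVG(years)

All groups:
  Research: 9.20
  HR: 13.00
  Sales: 13.50

Highest: Sales (13.50)
Lowest: Research (9.20)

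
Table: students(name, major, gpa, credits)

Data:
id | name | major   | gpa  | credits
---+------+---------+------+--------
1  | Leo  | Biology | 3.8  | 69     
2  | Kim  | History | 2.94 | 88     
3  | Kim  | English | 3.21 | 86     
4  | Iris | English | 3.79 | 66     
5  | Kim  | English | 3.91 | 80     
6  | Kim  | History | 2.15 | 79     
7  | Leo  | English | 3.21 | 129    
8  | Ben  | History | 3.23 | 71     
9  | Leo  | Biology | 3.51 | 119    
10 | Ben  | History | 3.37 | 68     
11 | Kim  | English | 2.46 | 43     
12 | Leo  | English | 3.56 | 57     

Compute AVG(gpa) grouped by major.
SELECT major, AVG(gpa) as result
FROM students
GROUP BY major

Result:
  Biology: 3.66
  English: 3.36
  History: 2.92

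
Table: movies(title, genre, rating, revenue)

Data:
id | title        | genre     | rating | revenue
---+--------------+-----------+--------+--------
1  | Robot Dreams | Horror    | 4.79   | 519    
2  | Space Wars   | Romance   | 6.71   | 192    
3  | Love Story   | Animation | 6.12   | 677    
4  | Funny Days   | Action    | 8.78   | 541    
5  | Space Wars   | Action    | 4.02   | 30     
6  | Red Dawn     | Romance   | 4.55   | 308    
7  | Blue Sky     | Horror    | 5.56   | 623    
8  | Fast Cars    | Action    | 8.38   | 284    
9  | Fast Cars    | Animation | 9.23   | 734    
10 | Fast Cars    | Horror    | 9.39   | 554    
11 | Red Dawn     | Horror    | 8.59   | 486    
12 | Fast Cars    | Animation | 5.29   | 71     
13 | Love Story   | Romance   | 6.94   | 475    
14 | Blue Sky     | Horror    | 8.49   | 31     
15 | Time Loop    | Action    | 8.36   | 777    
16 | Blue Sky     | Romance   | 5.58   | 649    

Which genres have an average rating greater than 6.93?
SELECT genre, AVG(rating)
FROM movies
GROUP BY genre
HAVING AVG(rating) > 6.93

Result:
  Action: avg=7.39
  Horror: avg=7.36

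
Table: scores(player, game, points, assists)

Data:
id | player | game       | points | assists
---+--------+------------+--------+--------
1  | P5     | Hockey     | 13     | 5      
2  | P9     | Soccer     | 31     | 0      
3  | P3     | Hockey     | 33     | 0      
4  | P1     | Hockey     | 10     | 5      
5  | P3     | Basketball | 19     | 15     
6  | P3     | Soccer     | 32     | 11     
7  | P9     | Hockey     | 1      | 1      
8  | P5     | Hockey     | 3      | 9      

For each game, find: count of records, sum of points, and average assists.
SELECT game,
       COUNT(*) as cnt,
       SUM(points) as total_points,
       AVG(assists) as avg_assists
FROM scores
GROUP BY game

Result:
  Basketball: 1 records, 19 total points, 15.00 avg assists
  Hockey: 5 records, 60 total points, 4.00 avg assists
  Soccer: 2 records, 63 total points, 5.50 avg assists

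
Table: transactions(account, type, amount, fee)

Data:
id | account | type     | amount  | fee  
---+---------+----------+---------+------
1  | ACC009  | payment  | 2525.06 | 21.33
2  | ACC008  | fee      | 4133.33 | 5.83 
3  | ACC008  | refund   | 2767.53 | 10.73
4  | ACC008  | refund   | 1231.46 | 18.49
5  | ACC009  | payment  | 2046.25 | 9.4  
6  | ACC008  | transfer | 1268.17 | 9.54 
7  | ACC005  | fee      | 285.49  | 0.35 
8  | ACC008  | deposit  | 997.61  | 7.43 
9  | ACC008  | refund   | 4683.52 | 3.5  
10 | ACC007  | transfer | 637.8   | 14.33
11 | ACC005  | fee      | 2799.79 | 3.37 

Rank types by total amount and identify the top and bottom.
SELECT type, SUM(amount)
FROM transactions
GROUP BY type
ORDER BY SUM(amount)

All groups:
  deposit: 997.61
  transfer: 1905.97
  payment: 4571.31
  fee: 7218.61
  refund: 8682.51

Highest: refund (8682.51)
Lowest: deposit (997.61)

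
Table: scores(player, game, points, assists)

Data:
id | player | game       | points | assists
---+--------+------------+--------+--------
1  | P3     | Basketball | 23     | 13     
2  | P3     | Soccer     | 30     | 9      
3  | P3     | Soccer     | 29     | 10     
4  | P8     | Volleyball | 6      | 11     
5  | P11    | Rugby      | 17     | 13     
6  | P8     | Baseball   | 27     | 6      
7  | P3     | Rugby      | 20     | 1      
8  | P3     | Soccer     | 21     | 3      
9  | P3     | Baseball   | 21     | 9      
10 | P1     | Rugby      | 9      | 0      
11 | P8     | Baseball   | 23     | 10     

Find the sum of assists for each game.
SELECT game, SUM(assists) as result
FROM scores
GROUP BY game

Result:
  Baseball: 25
  Basketball: 13
  Rugby: 14
  Soccer: 22
  Volleyball: 11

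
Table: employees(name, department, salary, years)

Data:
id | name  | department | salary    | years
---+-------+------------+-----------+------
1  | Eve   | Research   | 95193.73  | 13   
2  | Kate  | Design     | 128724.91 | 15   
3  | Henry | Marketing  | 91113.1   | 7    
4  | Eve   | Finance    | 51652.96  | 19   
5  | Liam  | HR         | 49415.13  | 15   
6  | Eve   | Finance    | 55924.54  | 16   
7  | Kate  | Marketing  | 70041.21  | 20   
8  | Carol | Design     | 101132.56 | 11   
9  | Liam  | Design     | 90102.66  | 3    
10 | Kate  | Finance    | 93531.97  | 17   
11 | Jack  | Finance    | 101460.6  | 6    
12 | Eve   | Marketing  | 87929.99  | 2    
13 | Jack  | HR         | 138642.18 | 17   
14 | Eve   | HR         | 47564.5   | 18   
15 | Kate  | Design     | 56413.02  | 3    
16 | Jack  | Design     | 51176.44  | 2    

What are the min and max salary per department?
SELECT department, MIN(salary), MAX(salary)
FROM employees
GROUP BY department

Result:
  Design: min=51176.44, max=128724.91
  Finance: min=51652.96, max=101460.60
  HR: min=47564.50, max=138642.18
  Marketing: min=70041.21, max=91113.10
  Research: min=95193.73, max=95193.73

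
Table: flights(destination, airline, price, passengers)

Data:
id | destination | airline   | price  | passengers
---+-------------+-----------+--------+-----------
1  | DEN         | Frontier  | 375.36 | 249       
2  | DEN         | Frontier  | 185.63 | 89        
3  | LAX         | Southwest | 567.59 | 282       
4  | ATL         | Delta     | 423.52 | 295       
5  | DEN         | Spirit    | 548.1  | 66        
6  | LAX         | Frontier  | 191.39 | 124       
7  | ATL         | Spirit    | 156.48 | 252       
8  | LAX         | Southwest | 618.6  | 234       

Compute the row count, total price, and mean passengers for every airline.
SELECT airline,
       COUNT(*) as cnt,
       SUM(price) as total_price,
       AVG(passengers) as avg_passengers
FROM flights
GROUP BY airline

Result:
  Delta: 1 records, 423.52 total price, 295.00 avg passengers
  Frontier: 3 records, 752.38 total price, 154.00 avg passengers
  Southwest: 2 records, 1186.19 total price, 258.00 avg passengers
  Spirit: 2 records, 704.58 total price, 159.00 avg passengers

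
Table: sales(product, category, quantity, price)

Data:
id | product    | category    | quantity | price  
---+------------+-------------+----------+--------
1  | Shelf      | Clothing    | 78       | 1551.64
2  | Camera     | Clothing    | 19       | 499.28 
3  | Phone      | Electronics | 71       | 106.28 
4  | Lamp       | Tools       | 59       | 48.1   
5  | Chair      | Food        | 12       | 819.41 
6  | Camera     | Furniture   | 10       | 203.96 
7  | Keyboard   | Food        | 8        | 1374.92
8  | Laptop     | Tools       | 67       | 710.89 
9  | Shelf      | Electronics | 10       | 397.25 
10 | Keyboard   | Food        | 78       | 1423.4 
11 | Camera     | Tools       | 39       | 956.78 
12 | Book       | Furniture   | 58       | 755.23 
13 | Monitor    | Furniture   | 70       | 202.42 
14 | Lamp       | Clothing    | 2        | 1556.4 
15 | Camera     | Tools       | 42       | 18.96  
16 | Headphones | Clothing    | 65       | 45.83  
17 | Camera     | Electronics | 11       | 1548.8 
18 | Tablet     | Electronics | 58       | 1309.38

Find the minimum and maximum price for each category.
SELECT category, MIN(price), MAX(price)
FROM sales
GROUP BY category

Result:
  Clothing: min=45.83, max=1556.40
  Electronics: min=106.28, max=1548.80
  Food: min=819.41, max=1423.40
  Furniture: min=202.42, max=755.23
  Tools: min=18.96, max=956.78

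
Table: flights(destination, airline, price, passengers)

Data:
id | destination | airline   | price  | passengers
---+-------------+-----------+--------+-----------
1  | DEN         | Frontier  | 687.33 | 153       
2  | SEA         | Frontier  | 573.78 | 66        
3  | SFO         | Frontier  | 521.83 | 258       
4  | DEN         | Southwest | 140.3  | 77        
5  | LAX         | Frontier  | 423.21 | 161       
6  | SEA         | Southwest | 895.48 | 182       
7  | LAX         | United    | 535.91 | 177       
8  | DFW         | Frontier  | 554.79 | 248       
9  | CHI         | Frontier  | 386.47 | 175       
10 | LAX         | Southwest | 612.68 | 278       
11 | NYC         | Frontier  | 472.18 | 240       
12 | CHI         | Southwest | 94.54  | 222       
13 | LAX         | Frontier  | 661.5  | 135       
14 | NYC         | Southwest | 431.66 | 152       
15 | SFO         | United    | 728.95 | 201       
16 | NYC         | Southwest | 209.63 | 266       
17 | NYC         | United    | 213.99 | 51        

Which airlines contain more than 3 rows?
SELECT airline, COUNT(*) as cnt
FROM flights
GROUP BY airline
HAVING COUNT(*) > 3

Result:
  Frontier: 8
  Southwest: 6

Note: HAVING filters groups after aggregation, WHERE filters rows before.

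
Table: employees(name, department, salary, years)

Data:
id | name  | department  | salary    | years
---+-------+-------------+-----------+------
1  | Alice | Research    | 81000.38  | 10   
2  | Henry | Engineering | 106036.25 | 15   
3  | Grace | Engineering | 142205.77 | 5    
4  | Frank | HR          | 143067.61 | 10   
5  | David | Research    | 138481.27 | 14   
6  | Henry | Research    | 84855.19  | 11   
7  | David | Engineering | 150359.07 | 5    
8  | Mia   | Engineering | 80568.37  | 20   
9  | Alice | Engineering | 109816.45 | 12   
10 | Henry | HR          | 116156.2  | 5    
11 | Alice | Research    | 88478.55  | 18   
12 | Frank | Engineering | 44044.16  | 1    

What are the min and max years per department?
SELECT department, MIN(years), MAX(years)
FROM employees
GROUP BY department

Result:
  Engineering: min=1, max=20
  HR: min=5, max=10
  Research: min=10, max=18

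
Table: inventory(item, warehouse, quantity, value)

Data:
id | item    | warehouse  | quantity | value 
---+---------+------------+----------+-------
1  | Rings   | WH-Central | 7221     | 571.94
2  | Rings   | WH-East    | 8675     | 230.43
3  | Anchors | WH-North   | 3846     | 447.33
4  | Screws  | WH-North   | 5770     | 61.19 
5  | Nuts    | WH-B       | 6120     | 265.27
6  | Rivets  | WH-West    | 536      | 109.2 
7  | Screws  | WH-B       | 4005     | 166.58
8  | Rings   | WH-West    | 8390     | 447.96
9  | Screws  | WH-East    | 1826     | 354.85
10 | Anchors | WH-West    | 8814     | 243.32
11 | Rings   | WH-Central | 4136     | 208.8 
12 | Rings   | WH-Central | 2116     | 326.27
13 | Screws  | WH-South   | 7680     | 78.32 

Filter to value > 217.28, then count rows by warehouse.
SELECT warehouse, COUNT(*)
FROM inventory
WHERE value > 217.28
GROUP BY warehouse

Note: WHERE filters rows before grouping.

Result:
  WH-B: 1
  WH-Central: 2
  WH-East: 2
  WH-North: 1
  WH-West: 2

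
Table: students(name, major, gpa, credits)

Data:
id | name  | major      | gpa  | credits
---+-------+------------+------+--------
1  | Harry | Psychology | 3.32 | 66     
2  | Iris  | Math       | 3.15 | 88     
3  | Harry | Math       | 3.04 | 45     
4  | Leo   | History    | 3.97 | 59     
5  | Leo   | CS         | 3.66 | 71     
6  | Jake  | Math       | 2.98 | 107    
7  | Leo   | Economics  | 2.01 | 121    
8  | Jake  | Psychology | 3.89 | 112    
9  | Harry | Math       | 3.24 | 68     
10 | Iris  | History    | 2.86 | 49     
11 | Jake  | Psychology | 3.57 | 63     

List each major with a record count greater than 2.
SELECT major, COUNT(*) as cnt
FROM students
GROUP BY major
HAVING COUNT(*) > 2

Result:
  Math: 4
  Psychology: 3

Note: HAVING filters groups after aggregation, WHERE filters rows before.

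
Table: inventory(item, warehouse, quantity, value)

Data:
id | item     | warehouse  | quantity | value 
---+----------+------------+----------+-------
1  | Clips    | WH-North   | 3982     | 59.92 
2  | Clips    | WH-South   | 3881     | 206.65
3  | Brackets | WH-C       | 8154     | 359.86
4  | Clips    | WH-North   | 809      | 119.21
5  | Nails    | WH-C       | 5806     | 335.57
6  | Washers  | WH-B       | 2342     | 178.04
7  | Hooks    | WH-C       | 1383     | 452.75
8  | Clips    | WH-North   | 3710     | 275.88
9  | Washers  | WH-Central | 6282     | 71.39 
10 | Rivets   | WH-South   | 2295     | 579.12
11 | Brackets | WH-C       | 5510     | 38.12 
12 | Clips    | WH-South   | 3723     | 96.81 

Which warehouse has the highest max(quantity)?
SELECT warehouse, MAX(quantity) as val
FROM inventory
GROUP BY warehouse
ORDER BY val DESC
LIMIT 1

Result: WH-C with max(quantity) = 8154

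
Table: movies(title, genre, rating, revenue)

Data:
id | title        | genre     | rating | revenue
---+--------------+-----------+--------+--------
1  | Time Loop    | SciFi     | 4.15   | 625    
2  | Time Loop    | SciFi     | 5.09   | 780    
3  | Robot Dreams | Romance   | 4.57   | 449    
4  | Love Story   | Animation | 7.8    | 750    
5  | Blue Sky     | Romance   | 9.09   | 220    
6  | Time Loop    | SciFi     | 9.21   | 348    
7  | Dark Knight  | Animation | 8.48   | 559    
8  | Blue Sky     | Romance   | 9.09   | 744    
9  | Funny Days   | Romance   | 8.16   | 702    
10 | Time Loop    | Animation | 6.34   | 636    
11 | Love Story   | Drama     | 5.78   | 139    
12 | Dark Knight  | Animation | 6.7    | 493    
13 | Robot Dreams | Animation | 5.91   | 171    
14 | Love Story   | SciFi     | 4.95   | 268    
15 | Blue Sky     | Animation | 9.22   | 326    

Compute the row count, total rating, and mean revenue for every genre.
SELECT genre,
       COUNT(*) as cnt,
       SUM(rating) as total_rating,
       AVG(revenue) as avg_revenue
FROM movies
GROUP BY genre

Result:
  Animation: 6 records, 44.45 total rating, 489.17 avg revenue
  Drama: 1 records, 5.78 total rating, 139.00 avg revenue
  Romance: 4 records, 30.91 total rating, 528.75 avg revenue
  SciFi: 4 records, 23.40 total rating, 505.25 avg revenue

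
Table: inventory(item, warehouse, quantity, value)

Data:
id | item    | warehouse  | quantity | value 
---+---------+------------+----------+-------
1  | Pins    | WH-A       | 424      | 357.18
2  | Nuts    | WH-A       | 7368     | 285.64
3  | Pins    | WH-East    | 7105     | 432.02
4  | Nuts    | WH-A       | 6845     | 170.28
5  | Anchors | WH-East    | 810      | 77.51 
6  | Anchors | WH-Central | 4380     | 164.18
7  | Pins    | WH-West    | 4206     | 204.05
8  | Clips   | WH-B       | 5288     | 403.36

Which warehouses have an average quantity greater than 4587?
SELECT warehouse, AVG(quantity)
FROM inventory
GROUP BY warehouse
HAVING AVG(quantity) > 4587

Result:
  WH-A: avg=4879.00
  WH-B: avg=5288.00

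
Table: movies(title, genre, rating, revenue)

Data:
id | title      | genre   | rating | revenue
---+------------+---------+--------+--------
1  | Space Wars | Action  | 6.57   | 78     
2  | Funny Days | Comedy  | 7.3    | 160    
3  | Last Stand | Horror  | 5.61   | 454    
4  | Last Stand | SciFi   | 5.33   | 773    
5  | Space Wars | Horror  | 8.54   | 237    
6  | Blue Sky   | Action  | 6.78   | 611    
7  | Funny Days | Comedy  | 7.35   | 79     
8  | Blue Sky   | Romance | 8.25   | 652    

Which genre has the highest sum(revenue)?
SELECT genre, SUM(revenue) as val
FROM movies
GROUP BY genre
ORDER BY val DESC
LIMIT 1

Result: SciFi with sum(revenue) = 773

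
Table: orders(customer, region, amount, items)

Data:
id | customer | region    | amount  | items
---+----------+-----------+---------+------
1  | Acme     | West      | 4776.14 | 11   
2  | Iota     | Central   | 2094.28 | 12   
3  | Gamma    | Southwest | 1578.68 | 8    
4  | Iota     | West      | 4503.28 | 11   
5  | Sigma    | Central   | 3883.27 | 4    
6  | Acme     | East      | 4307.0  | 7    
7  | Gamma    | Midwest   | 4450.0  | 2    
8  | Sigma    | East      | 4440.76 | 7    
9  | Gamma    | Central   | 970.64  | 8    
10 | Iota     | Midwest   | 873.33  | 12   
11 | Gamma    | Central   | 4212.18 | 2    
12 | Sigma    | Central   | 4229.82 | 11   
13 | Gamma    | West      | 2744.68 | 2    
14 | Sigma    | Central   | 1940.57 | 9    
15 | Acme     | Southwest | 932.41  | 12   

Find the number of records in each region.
SELECT region, COUNT(*) as count
FROM orders
GROUP BY region

Result:
  Central: 6
  East: 2
  Midwest: 2
  Southwest: 2
  West: 3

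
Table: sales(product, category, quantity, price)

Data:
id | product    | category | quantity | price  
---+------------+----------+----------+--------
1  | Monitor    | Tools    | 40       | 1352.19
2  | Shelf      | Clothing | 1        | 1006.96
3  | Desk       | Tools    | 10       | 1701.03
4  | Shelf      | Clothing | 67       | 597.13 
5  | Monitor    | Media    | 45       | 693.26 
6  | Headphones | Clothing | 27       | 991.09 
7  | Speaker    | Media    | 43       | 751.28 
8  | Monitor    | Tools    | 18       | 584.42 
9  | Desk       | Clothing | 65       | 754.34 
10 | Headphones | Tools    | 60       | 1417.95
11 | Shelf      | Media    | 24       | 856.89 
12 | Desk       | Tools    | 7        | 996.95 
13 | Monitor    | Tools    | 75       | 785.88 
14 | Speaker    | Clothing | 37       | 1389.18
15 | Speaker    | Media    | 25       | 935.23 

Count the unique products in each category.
SELECT category, COUNT(DISTINCT product)
FROM sales
GROUP BY category

Result:
  Clothing: 4 distinct
  Media: 3 distinct
  Tools: 3 distinct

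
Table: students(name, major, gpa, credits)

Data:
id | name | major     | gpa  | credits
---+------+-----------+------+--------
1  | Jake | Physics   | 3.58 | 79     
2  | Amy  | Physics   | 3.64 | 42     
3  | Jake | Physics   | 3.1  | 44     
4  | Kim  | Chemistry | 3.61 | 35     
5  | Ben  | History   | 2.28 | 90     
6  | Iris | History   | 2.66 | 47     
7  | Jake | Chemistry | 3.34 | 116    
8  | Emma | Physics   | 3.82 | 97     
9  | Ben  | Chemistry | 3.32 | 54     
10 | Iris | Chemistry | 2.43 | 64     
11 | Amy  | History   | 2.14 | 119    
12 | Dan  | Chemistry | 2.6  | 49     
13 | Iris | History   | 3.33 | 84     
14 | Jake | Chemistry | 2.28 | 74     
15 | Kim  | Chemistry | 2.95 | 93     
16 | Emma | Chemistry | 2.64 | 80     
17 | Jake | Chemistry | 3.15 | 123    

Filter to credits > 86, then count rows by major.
SELECT major, COUNT(*)
FROM students
WHERE credits > 86
GROUP BY major

Note: WHERE filters rows before grouping.

Result:
  Chemistry: 3
  History: 2
  Physics: 1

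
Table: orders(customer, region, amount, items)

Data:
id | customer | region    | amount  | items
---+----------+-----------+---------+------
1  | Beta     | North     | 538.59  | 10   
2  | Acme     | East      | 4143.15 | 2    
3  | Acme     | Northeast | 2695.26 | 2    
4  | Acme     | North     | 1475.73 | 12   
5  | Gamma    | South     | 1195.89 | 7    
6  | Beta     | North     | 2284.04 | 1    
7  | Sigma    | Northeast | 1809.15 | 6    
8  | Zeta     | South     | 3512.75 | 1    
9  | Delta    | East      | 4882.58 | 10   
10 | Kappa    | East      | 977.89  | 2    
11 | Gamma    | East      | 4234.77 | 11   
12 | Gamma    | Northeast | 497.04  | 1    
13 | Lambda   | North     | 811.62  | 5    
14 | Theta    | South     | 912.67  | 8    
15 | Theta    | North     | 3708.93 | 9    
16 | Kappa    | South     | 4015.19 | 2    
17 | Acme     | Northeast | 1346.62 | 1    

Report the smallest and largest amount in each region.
SELECT region, MIN(amount), MAX(amount)
FROM orders
GROUP BY region

Result:
  East: min=977.89, max=4882.58
  North: min=538.59, max=3708.93
  Northeast: min=497.04, max=2695.26
  South: min=912.67, max=4015.19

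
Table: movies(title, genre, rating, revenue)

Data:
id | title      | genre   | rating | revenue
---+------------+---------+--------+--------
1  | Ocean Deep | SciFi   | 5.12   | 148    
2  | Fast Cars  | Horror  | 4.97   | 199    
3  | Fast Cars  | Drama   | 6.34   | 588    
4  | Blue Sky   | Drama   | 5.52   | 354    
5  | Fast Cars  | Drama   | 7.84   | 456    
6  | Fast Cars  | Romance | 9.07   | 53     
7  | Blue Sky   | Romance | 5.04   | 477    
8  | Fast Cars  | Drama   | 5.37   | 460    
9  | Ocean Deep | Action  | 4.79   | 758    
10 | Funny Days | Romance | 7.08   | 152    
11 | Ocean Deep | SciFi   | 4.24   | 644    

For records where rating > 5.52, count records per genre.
SELECT genre, COUNT(*)
FROM movies
WHERE rating > 5.52
GROUP BY genre

Note: WHERE filters rows before grouping.

Result:
  Drama: 2
  Romance: 2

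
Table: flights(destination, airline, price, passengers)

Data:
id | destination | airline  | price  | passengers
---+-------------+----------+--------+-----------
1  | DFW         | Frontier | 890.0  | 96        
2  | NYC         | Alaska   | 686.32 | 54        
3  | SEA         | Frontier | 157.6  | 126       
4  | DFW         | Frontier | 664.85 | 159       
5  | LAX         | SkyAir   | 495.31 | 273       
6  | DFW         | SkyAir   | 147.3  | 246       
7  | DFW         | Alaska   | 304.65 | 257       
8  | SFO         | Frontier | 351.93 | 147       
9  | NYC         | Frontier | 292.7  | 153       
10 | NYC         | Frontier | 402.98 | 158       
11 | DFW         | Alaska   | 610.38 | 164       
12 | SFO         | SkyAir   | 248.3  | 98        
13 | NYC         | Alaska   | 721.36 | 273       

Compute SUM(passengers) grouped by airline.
SELECT airline, SUM(passengers) as result
FROM flights
GROUP BY airline

Result:
  Alaska: 748
  Frontier: 839
  SkyAir: 617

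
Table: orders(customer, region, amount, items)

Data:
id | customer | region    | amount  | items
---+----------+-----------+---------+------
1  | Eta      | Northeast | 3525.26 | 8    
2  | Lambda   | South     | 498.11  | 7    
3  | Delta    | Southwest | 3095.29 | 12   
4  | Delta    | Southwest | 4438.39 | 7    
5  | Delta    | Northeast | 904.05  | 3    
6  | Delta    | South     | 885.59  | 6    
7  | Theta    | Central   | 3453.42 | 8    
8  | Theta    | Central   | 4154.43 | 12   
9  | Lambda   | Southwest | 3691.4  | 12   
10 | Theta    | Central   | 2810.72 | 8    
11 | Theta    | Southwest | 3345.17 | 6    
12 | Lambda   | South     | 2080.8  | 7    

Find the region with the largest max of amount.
SELECT region, MAX(amount) as val
FROM orders
GROUP BY region
ORDER BY val DESC
LIMIT 1

Result: Southwest with max(amount) = 4438.39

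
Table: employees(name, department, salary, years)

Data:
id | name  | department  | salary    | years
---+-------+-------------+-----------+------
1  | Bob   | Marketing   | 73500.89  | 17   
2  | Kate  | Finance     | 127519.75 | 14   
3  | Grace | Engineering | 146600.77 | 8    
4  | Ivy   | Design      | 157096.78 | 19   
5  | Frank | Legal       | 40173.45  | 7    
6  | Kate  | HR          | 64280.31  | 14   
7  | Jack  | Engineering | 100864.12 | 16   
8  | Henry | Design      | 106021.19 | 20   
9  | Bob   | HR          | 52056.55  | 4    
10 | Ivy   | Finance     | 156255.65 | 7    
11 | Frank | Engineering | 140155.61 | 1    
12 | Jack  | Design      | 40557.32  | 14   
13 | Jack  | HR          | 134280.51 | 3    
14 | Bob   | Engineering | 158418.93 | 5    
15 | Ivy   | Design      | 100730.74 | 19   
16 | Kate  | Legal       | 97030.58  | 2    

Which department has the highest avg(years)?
SELECT department, AVG(years) as val
FROM employees
GROUP BY department
ORDER BY val DESC
LIMIT 1

Result: Design with avg(years) = 18.00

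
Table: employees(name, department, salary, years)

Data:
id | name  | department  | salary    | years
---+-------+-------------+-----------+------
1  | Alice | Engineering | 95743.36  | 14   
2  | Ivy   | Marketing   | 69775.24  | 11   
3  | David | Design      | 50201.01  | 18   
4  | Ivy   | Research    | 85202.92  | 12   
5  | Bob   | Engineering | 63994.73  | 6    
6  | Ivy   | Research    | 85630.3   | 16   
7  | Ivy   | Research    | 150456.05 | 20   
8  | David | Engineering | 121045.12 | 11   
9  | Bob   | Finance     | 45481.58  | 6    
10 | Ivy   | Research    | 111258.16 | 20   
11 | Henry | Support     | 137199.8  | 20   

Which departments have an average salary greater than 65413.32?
SELECT department, AVG(salary)
FROM employees
GROUP BY department
HAVING AVG(salary) > 65413.32

Result:
  Engineering: avg=93594.40
  Marketing: avg=69775.24
  Research: avg=108136.86
  Support: avg=137199.80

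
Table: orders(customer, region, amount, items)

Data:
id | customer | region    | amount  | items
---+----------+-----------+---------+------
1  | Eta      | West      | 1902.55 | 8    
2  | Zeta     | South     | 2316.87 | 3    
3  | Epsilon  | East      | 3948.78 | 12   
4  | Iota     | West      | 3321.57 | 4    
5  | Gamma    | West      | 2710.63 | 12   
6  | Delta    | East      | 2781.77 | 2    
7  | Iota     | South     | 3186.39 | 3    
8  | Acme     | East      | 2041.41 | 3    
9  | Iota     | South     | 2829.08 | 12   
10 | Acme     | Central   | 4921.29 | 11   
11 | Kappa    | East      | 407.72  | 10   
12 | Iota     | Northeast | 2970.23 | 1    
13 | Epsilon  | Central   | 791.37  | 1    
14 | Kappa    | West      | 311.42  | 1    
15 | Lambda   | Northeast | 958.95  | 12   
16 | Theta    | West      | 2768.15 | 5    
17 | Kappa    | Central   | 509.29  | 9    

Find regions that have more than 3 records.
SELECT region, COUNT(*) as cnt
FROM orders
GROUP BY region
HAVING COUNT(*) > 3

Result:
  East: 4
  West: 5

Note: HAVING filters groups after aggregation, WHERE filters rows before.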